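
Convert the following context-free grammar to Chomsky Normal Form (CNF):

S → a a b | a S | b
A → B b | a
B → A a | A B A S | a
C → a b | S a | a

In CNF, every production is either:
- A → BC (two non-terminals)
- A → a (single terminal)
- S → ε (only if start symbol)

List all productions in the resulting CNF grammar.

TA → a; TB → b; S → b; A → a; B → a; C → a; S → TA X0; X0 → TA TB; S → TA S; A → B TB; B → A TA; B → A X1; X1 → B X2; X2 → A S; C → TA TB; C → S TA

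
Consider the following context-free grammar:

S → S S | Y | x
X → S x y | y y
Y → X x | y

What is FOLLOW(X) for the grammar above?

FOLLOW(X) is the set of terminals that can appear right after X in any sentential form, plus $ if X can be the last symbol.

We compute FOLLOW(X) using the standard algorithm.
FOLLOW(S) starts with {$}.
FIRST(S) = {x, y}
FIRST(X) = {x, y}
FIRST(Y) = {x, y}
FOLLOW(S) = {$, x, y}
FOLLOW(X) = {x}
FOLLOW(Y) = {$, x, y}
Therefore, FOLLOW(X) = {x}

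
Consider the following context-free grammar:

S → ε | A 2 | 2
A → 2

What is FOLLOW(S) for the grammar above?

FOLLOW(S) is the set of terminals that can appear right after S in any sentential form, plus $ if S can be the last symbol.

We compute FOLLOW(S) using the standard algorithm.
FOLLOW(S) starts with {$}.
FIRST(A) = {2}
FIRST(S) = {2, ε}
FOLLOW(A) = {2}
FOLLOW(S) = {$}
Therefore, FOLLOW(S) = {$}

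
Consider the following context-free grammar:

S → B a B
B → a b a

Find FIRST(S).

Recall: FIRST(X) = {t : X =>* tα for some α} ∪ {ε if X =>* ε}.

We compute FIRST(S) using the standard algorithm.
FIRST(B) = {a}
FIRST(S) = {a}
Therefore, FIRST(S) = {a}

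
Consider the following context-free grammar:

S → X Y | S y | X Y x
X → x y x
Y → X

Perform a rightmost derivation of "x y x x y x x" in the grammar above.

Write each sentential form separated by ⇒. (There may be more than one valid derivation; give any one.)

S ⇒ X Y x ⇒ X X x ⇒ X x y x x ⇒ x y x x y x x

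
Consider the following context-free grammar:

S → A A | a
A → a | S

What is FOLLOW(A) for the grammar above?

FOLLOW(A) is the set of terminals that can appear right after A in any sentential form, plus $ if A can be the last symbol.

We compute FOLLOW(A) using the standard algorithm.
FOLLOW(S) starts with {$}.
FIRST(A) = {a}
FIRST(S) = {a}
FOLLOW(A) = {$, a}
FOLLOW(S) = {$, a}
Therefore, FOLLOW(A) = {$, a}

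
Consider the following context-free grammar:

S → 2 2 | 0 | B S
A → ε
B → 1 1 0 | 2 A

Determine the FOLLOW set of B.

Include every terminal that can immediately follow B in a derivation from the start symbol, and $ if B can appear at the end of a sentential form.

We compute FOLLOW(B) using the standard algorithm.
FOLLOW(S) starts with {$}.
FIRST(A) = {ε}
FIRST(B) = {1, 2}
FIRST(S) = {0, 1, 2}
FOLLOW(A) = {0, 1, 2}
FOLLOW(B) = {0, 1, 2}
FOLLOW(S) = {$}
Therefore, FOLLOW(B) = {0, 1, 2}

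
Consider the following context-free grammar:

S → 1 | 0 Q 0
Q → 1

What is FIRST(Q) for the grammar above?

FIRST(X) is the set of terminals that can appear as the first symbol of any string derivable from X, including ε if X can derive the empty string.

We compute FIRST(Q) using the standard algorithm.
FIRST(Q) = {1}
FIRST(S) = {0, 1}
Therefore, FIRST(Q) = {1}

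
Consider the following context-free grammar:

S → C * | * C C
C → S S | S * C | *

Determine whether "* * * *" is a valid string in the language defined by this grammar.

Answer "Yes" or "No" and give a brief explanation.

No - no valid derivation exists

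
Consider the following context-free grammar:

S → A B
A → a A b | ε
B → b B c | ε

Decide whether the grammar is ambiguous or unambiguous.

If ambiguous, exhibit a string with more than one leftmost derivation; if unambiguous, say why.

Unambiguous - every string in the language has a unique leftmost derivation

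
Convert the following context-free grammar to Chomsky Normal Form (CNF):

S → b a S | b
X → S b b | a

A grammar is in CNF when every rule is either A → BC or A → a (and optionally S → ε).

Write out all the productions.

TB → b; TA → a; S → b; X → a; S → TB X0; X0 → TA S; X → S X1; X1 → TB TB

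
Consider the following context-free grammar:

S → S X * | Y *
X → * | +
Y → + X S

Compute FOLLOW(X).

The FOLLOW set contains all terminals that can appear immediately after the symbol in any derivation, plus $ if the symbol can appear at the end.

We compute FOLLOW(X) using the standard algorithm.
FOLLOW(S) starts with {$}.
FIRST(S) = {+}
FIRST(X) = {*, +}
FIRST(Y) = {+}
FOLLOW(S) = {$, *, +}
FOLLOW(X) = {*, +}
FOLLOW(Y) = {*}
Therefore, FOLLOW(X) = {*, +}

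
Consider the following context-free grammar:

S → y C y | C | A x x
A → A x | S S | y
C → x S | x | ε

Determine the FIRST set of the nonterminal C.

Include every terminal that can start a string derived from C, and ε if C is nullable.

We compute FIRST(C) using the standard algorithm.
FIRST(A) = {x, y, ε}
FIRST(C) = {x, ε}
FIRST(S) = {x, y, ε}
Therefore, FIRST(C) = {x, ε}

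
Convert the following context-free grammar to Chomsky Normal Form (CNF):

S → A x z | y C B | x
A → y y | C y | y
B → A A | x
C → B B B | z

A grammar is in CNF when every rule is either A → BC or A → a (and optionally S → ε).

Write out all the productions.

TX → x; TZ → z; TY → y; S → x; A → y; B → x; C → z; S → A X0; X0 → TX TZ; S → TY X1; X1 → C B; A → TY TY; A → C TY; B → A A; C → B X2; X2 → B B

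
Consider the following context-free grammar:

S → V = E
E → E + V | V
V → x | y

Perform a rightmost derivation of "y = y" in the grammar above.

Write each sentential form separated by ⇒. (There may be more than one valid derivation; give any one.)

S ⇒ V = E ⇒ V = V ⇒ V = y ⇒ y = y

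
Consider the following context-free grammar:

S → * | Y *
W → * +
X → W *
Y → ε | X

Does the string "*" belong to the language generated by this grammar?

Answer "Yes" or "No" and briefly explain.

Yes - a valid derivation exists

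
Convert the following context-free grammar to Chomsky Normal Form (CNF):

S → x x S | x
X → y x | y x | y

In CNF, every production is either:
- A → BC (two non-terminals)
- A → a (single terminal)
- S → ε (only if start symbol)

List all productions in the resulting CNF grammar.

TX → x; S → x; TY → y; X → y; S → TX X0; X0 → TX S; X → TY TX; X → TY TX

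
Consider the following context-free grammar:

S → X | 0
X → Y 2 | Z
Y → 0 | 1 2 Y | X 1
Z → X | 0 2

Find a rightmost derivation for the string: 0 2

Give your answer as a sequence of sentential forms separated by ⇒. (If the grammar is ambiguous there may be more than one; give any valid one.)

S ⇒ X ⇒ Y 2 ⇒ 0 2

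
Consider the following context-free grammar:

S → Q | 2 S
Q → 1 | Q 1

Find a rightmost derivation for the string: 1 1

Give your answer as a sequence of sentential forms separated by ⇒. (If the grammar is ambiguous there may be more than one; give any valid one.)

S ⇒ Q ⇒ Q 1 ⇒ 1 1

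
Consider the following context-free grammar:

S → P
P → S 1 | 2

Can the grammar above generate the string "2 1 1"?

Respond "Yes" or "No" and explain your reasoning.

Yes - a valid derivation exists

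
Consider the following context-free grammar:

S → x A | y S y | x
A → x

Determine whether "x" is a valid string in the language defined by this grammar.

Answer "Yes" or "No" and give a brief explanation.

Yes - a valid derivation exists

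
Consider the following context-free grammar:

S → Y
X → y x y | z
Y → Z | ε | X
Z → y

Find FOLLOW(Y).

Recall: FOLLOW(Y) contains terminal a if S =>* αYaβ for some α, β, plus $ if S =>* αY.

We compute FOLLOW(Y) using the standard algorithm.
FOLLOW(S) starts with {$}.
FIRST(S) = {y, z, ε}
FIRST(X) = {y, z}
FIRST(Y) = {y, z, ε}
FIRST(Z) = {y}
FOLLOW(S) = {$}
FOLLOW(X) = {$}
FOLLOW(Y) = {$}
FOLLOW(Z) = {$}
Therefore, FOLLOW(Y) = {$}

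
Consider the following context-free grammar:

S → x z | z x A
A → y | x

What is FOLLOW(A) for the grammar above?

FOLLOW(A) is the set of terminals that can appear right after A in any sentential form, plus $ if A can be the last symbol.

We compute FOLLOW(A) using the standard algorithm.
FOLLOW(S) starts with {$}.
FIRST(A) = {x, y}
FIRST(S) = {x, z}
FOLLOW(A) = {$}
FOLLOW(S) = {$}
Therefore, FOLLOW(A) = {$}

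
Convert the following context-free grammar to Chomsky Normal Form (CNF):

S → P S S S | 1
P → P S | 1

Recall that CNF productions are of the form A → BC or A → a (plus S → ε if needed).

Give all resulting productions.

S → 1; P → 1; S → P X0; X0 → S X1; X1 → S S; P → P S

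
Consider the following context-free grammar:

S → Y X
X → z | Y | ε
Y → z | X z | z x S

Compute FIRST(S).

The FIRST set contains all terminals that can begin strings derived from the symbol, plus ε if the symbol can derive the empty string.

We compute FIRST(S) using the standard algorithm.
FIRST(S) = {z}
FIRST(X) = {z, ε}
FIRST(Y) = {z}
Therefore, FIRST(S) = {z}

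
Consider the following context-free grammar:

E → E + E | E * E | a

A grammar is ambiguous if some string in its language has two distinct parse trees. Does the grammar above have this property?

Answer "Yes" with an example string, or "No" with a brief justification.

Yes - the string 'a * a + a + a + a' has two distinct parse trees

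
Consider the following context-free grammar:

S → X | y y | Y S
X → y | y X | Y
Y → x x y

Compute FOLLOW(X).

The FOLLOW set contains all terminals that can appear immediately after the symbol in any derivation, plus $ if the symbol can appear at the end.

We compute FOLLOW(X) using the standard algorithm.
FOLLOW(S) starts with {$}.
FIRST(S) = {x, y}
FIRST(X) = {x, y}
FIRST(Y) = {x}
FOLLOW(S) = {$}
FOLLOW(X) = {$}
FOLLOW(Y) = {$, x, y}
Therefore, FOLLOW(X) = {$}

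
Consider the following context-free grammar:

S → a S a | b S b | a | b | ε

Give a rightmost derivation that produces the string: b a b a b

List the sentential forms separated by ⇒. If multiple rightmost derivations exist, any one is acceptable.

S ⇒ b S b ⇒ b a S a b ⇒ b a b a b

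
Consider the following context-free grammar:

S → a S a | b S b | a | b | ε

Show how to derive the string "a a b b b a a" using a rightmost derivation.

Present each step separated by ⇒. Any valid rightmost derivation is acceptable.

S ⇒ a S a ⇒ a a S a a ⇒ a a b S b a a ⇒ a a b b b a a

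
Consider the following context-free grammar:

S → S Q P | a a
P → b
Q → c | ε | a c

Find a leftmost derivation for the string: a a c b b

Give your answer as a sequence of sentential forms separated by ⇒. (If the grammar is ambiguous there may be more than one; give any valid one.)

S ⇒ S Q P ⇒ S Q P Q P ⇒ a a Q P Q P ⇒ a a c P Q P ⇒ a a c b Q P ⇒ a a c b P ⇒ a a c b b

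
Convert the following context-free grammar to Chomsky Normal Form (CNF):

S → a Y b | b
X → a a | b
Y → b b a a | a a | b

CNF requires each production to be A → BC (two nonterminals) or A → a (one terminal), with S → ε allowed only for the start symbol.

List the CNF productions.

TA → a; TB → b; S → b; X → b; Y → b; S → TA X0; X0 → Y TB; X → TA TA; Y → TB X1; X1 → TB X2; X2 → TA TA; Y → TA TA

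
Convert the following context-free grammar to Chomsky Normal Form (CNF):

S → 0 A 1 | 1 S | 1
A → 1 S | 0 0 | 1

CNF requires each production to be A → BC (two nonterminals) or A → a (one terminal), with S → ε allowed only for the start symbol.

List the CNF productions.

T0 → 0; T1 → 1; S → 1; A → 1; S → T0 X0; X0 → A T1; S → T1 S; A → T1 S; A → T0 T0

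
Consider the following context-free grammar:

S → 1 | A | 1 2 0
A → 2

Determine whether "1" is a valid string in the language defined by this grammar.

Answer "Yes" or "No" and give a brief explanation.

Yes - a valid derivation exists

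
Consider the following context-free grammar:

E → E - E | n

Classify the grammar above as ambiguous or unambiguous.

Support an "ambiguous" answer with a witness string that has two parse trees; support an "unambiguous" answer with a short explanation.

Ambiguous - the string 'n - n - n - n' has two distinct parse trees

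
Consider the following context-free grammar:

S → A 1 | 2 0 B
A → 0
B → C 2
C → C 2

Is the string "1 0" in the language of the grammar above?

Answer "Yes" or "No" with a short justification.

No - no valid derivation exists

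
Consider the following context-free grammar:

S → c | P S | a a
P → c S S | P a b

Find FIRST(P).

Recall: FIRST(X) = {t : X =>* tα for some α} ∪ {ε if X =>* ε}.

We compute FIRST(P) using the standard algorithm.
FIRST(P) = {c}
FIRST(S) = {a, c}
Therefore, FIRST(P) = {c}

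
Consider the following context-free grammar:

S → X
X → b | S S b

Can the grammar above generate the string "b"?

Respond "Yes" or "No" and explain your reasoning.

Yes - a valid derivation exists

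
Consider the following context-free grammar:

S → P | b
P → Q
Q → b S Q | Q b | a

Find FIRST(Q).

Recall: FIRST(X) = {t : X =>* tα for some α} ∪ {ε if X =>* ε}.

We compute FIRST(Q) using the standard algorithm.
FIRST(P) = {a, b}
FIRST(Q) = {a, b}
FIRST(S) = {a, b}
Therefore, FIRST(Q) = {a, b}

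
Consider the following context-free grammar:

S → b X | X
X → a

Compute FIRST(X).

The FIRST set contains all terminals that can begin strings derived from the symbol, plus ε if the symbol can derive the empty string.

We compute FIRST(X) using the standard algorithm.
FIRST(S) = {a, b}
FIRST(X) = {a}
Therefore, FIRST(X) = {a}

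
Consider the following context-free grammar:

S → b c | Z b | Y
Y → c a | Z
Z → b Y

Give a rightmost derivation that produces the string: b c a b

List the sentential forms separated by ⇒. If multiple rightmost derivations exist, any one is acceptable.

S ⇒ Z b ⇒ b Y b ⇒ b c a b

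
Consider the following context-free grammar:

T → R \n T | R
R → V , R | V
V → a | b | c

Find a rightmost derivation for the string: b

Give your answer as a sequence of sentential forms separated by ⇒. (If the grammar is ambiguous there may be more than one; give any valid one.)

T ⇒ R ⇒ V ⇒ b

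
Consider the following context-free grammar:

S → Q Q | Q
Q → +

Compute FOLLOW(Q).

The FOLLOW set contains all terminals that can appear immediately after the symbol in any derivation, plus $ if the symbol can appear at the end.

We compute FOLLOW(Q) using the standard algorithm.
FOLLOW(S) starts with {$}.
FIRST(Q) = {+}
FIRST(S) = {+}
FOLLOW(Q) = {$, +}
FOLLOW(S) = {$}
Therefore, FOLLOW(Q) = {$, +}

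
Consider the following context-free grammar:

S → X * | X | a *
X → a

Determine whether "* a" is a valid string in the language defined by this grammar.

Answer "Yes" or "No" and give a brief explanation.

No - no valid derivation exists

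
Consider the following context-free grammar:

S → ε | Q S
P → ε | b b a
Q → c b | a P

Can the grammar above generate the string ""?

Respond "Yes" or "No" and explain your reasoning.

Yes - a valid derivation exists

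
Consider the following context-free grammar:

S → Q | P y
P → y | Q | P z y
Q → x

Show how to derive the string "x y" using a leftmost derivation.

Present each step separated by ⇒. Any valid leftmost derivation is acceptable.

S ⇒ P y ⇒ Q y ⇒ x y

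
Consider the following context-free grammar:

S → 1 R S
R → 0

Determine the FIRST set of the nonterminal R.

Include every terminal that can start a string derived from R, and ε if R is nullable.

We compute FIRST(R) using the standard algorithm.
FIRST(R) = {0}
FIRST(S) = {1}
Therefore, FIRST(R) = {0}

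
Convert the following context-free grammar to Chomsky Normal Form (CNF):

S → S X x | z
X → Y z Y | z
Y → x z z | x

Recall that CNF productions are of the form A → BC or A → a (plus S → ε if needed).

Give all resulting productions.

TX → x; S → z; TZ → z; X → z; Y → x; S → S X0; X0 → X TX; X → Y X1; X1 → TZ Y; Y → TX X2; X2 → TZ TZ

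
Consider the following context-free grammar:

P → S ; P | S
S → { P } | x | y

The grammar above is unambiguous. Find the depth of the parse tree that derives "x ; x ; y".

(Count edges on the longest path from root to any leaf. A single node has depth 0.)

4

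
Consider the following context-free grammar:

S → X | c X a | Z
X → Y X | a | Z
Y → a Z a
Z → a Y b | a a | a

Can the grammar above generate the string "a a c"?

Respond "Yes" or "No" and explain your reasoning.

No - no valid derivation exists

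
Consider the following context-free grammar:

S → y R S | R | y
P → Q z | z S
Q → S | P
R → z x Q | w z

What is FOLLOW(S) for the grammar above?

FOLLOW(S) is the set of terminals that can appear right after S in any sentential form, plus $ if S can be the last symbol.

We compute FOLLOW(S) using the standard algorithm.
FOLLOW(S) starts with {$}.
FIRST(P) = {w, y, z}
FIRST(Q) = {w, y, z}
FIRST(R) = {w, z}
FIRST(S) = {w, y, z}
FOLLOW(P) = {$, w, y, z}
FOLLOW(Q) = {$, w, y, z}
FOLLOW(R) = {$, w, y, z}
FOLLOW(S) = {$, w, y, z}
Therefore, FOLLOW(S) = {$, w, y, z}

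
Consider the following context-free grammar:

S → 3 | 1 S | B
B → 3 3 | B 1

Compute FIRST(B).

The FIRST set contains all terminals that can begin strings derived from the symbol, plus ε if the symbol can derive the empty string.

We compute FIRST(B) using the standard algorithm.
FIRST(B) = {3}
FIRST(S) = {1, 3}
Therefore, FIRST(B) = {3}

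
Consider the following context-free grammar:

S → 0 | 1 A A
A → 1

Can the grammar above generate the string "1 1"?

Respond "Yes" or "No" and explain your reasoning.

No - no valid derivation exists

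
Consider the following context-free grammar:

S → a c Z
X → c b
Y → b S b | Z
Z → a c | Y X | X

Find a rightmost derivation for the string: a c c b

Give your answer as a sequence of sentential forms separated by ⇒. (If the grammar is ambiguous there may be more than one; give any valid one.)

S ⇒ a c Z ⇒ a c X ⇒ a c c b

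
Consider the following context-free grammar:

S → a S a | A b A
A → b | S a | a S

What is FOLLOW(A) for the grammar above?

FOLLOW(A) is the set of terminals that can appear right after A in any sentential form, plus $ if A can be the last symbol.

We compute FOLLOW(A) using the standard algorithm.
FOLLOW(S) starts with {$}.
FIRST(A) = {a, b}
FIRST(S) = {a, b}
FOLLOW(A) = {$, a, b}
FOLLOW(S) = {$, a, b}
Therefore, FOLLOW(A) = {$, a, b}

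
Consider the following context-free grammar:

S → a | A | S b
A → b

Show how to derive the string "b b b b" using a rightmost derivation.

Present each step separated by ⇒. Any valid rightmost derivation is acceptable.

S ⇒ S b ⇒ S b b ⇒ S b b b ⇒ A b b b ⇒ b b b b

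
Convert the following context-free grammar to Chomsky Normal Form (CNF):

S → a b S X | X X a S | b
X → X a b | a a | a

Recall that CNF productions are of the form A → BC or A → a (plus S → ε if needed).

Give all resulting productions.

TA → a; TB → b; S → b; X → a; S → TA X0; X0 → TB X1; X1 → S X; S → X X2; X2 → X X3; X3 → TA S; X → X X4; X4 → TA TB; X → TA TA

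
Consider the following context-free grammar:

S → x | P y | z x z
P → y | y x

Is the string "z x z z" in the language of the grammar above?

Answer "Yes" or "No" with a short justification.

No - no valid derivation exists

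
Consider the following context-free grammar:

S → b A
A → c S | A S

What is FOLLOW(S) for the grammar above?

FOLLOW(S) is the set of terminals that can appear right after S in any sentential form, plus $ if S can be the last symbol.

We compute FOLLOW(S) using the standard algorithm.
FOLLOW(S) starts with {$}.
FIRST(A) = {c}
FIRST(S) = {b}
FOLLOW(A) = {$, b}
FOLLOW(S) = {$, b}
Therefore, FOLLOW(S) = {$, b}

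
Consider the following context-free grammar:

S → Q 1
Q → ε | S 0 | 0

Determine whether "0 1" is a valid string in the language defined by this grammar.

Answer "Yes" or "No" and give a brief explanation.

Yes - a valid derivation exists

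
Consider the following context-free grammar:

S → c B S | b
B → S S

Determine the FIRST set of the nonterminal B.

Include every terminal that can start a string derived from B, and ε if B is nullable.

We compute FIRST(B) using the standard algorithm.
FIRST(B) = {b, c}
FIRST(S) = {b, c}
Therefore, FIRST(B) = {b, c}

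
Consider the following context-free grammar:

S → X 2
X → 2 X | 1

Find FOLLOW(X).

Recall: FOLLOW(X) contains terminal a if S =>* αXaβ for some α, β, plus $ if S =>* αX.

We compute FOLLOW(X) using the standard algorithm.
FOLLOW(S) starts with {$}.
FIRST(S) = {1, 2}
FIRST(X) = {1, 2}
FOLLOW(S) = {$}
FOLLOW(X) = {2}
Therefore, FOLLOW(X) = {2}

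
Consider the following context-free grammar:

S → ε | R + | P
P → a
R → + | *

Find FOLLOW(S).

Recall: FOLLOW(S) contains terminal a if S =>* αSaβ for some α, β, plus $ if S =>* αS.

We compute FOLLOW(S) using the standard algorithm.
FOLLOW(S) starts with {$}.
FIRST(P) = {a}
FIRST(R) = {*, +}
FIRST(S) = {*, +, a, ε}
FOLLOW(P) = {$}
FOLLOW(R) = {+}
FOLLOW(S) = {$}
Therefore, FOLLOW(S) = {$}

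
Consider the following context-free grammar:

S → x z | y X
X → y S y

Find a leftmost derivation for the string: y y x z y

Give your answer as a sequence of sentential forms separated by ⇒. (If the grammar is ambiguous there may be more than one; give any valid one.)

S ⇒ y X ⇒ y y S y ⇒ y y x z y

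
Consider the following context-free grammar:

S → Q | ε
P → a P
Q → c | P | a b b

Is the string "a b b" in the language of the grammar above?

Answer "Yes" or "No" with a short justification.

Yes - a valid derivation exists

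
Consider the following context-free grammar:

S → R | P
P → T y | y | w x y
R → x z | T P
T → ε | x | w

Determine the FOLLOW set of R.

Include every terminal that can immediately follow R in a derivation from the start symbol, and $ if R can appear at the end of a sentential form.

We compute FOLLOW(R) using the standard algorithm.
FOLLOW(S) starts with {$}.
FIRST(P) = {w, x, y}
FIRST(R) = {w, x, y}
FIRST(S) = {w, x, y}
FIRST(T) = {w, x, ε}
FOLLOW(P) = {$}
FOLLOW(R) = {$}
FOLLOW(S) = {$}
FOLLOW(T) = {w, x, y}
Therefore, FOLLOW(R) = {$}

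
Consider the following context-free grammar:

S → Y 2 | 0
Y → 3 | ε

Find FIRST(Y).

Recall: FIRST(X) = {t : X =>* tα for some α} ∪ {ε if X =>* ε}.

We compute FIRST(Y) using the standard algorithm.
FIRST(S) = {0, 2, 3}
FIRST(Y) = {3, ε}
Therefore, FIRST(Y) = {3, ε}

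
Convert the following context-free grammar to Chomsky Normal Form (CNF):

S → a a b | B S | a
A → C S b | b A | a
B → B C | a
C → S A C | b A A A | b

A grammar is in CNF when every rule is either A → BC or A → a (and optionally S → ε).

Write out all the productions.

TA → a; TB → b; S → a; A → a; B → a; C → b; S → TA X0; X0 → TA TB; S → B S; A → C X1; X1 → S TB; A → TB A; B → B C; C → S X2; X2 → A C; C → TB X3; X3 → A X4; X4 → A A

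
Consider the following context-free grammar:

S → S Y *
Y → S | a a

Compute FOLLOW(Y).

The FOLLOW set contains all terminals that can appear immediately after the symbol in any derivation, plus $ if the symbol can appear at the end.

We compute FOLLOW(Y) using the standard algorithm.
FOLLOW(S) starts with {$}.
FIRST(S) = {}
FIRST(Y) = {a}
FOLLOW(S) = {$, *, a}
FOLLOW(Y) = {*}
Therefore, FOLLOW(Y) = {*}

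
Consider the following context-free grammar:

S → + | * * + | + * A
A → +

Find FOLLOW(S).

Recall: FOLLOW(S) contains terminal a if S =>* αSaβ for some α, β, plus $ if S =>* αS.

We compute FOLLOW(S) using the standard algorithm.
FOLLOW(S) starts with {$}.
FIRST(A) = {+}
FIRST(S) = {*, +}
FOLLOW(A) = {$}
FOLLOW(S) = {$}
Therefore, FOLLOW(S) = {$}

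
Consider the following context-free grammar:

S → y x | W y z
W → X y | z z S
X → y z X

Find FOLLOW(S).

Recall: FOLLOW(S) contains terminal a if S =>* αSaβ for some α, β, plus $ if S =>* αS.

We compute FOLLOW(S) using the standard algorithm.
FOLLOW(S) starts with {$}.
FIRST(S) = {y, z}
FIRST(W) = {y, z}
FIRST(X) = {y}
FOLLOW(S) = {$, y}
FOLLOW(W) = {y}
FOLLOW(X) = {y}
Therefore, FOLLOW(S) = {$, y}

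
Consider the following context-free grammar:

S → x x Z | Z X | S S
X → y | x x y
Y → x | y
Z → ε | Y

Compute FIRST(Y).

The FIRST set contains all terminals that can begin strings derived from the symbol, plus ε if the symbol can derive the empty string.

We compute FIRST(Y) using the standard algorithm.
FIRST(S) = {x, y}
FIRST(X) = {x, y}
FIRST(Y) = {x, y}
FIRST(Z) = {x, y, ε}
Therefore, FIRST(Y) = {x, y}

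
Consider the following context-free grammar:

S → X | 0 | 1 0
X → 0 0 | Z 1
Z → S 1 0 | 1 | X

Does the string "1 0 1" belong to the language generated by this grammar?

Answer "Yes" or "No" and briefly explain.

No - no valid derivation exists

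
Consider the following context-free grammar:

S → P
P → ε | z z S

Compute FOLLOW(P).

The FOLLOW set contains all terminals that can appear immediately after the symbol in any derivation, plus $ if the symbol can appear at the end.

We compute FOLLOW(P) using the standard algorithm.
FOLLOW(S) starts with {$}.
FIRST(P) = {z, ε}
FIRST(S) = {z, ε}
FOLLOW(P) = {$}
FOLLOW(S) = {$}
Therefore, FOLLOW(P) = {$}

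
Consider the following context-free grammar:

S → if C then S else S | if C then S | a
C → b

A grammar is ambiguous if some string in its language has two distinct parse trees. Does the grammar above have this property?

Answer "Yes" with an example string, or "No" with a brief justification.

Yes - the string 'if b then a else if b then if b then a else a' has two distinct parse trees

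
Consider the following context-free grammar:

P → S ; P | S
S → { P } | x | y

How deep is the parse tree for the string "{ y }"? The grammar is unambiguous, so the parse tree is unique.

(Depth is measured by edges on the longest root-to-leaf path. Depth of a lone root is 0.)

4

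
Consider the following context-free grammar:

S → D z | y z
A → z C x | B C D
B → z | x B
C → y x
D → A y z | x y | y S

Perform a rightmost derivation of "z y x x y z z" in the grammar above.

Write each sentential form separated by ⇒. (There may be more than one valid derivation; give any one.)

S ⇒ D z ⇒ A y z z ⇒ z C x y z z ⇒ z y x x y z z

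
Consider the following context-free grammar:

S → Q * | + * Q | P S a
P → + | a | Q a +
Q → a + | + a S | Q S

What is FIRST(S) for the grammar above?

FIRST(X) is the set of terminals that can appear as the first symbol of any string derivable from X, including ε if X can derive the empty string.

We compute FIRST(S) using the standard algorithm.
FIRST(P) = {+, a}
FIRST(Q) = {+, a}
FIRST(S) = {+, a}
Therefore, FIRST(S) = {+, a}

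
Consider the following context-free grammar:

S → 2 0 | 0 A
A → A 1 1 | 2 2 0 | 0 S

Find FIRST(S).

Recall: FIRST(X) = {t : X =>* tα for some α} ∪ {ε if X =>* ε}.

We compute FIRST(S) using the standard algorithm.
FIRST(A) = {0, 2}
FIRST(S) = {0, 2}
Therefore, FIRST(S) = {0, 2}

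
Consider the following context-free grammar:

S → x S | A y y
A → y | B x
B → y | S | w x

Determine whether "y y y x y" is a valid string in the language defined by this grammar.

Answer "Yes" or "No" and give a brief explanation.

No - no valid derivation exists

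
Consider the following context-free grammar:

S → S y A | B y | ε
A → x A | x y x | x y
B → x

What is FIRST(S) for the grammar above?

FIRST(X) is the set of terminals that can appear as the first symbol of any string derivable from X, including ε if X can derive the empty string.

We compute FIRST(S) using the standard algorithm.
FIRST(A) = {x}
FIRST(B) = {x}
FIRST(S) = {x, y, ε}
Therefore, FIRST(S) = {x, y, ε}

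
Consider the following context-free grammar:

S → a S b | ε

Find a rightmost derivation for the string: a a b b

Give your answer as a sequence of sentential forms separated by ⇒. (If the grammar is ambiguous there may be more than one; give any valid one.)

S ⇒ a S b ⇒ a a S b b ⇒ a a b b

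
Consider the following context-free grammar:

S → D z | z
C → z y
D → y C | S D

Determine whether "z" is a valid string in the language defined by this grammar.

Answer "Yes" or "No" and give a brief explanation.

Yes - a valid derivation exists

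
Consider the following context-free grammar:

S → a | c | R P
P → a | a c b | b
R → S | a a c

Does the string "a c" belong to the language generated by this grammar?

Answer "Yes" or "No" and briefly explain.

No - no valid derivation exists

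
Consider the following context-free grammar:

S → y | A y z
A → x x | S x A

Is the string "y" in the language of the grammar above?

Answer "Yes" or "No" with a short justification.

Yes - a valid derivation exists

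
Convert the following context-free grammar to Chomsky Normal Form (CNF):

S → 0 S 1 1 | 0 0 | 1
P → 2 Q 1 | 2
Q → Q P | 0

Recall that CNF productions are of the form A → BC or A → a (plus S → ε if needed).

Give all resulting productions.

T0 → 0; T1 → 1; S → 1; T2 → 2; P → 2; Q → 0; S → T0 X0; X0 → S X1; X1 → T1 T1; S → T0 T0; P → T2 X2; X2 → Q T1; Q → Q P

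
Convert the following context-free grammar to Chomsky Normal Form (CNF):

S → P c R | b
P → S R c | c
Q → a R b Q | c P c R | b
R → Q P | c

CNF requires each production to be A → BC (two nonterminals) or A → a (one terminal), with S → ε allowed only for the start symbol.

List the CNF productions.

TC → c; S → b; P → c; TA → a; TB → b; Q → b; R → c; S → P X0; X0 → TC R; P → S X1; X1 → R TC; Q → TA X2; X2 → R X3; X3 → TB Q; Q → TC X4; X4 → P X5; X5 → TC R; R → Q P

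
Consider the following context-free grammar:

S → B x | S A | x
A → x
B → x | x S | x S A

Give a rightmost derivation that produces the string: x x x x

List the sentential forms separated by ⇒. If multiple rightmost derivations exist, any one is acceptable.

S ⇒ B x ⇒ x S x ⇒ x B x x ⇒ x x x x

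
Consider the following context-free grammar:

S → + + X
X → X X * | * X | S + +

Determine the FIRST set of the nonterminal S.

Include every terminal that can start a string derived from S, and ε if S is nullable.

We compute FIRST(S) using the standard algorithm.
FIRST(S) = {+}
FIRST(X) = {*, +}
Therefore, FIRST(S) = {+}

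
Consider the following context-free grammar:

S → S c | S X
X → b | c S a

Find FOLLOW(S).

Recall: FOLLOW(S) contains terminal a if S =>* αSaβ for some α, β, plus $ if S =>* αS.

We compute FOLLOW(S) using the standard algorithm.
FOLLOW(S) starts with {$}.
FIRST(S) = {}
FIRST(X) = {b, c}
FOLLOW(S) = {$, a, b, c}
FOLLOW(X) = {$, a, b, c}
Therefore, FOLLOW(S) = {$, a, b, c}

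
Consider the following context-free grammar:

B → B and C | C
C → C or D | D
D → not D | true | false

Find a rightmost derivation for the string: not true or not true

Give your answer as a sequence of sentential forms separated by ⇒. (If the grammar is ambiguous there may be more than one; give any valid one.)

B ⇒ C ⇒ C or D ⇒ C or not D ⇒ C or not true ⇒ D or not true ⇒ not D or not true ⇒ not true or not true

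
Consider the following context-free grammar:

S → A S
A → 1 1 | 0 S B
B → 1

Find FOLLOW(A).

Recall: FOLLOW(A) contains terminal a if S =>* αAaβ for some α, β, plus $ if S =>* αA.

We compute FOLLOW(A) using the standard algorithm.
FOLLOW(S) starts with {$}.
FIRST(A) = {0, 1}
FIRST(B) = {1}
FIRST(S) = {0, 1}
FOLLOW(A) = {0, 1}
FOLLOW(B) = {0, 1}
FOLLOW(S) = {$, 1}
Therefore, FOLLOW(A) = {0, 1}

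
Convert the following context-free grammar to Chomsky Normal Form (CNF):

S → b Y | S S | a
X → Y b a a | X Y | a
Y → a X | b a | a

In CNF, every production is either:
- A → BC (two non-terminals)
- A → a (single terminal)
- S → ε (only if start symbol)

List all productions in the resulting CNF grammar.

TB → b; S → a; TA → a; X → a; Y → a; S → TB Y; S → S S; X → Y X0; X0 → TB X1; X1 → TA TA; X → X Y; Y → TA X; Y → TB TA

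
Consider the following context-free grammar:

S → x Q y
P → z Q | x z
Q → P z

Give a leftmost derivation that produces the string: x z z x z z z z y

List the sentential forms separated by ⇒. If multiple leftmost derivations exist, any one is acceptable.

S ⇒ x Q y ⇒ x P z y ⇒ x z Q z y ⇒ x z P z z y ⇒ x z z Q z z y ⇒ x z z P z z z y ⇒ x z z x z z z z y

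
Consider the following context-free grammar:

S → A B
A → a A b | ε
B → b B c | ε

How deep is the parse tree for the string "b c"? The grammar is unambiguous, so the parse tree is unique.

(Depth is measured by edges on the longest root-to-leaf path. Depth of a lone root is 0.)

3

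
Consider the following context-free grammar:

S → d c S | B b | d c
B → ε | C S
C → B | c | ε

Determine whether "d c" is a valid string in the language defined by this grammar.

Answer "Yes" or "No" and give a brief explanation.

Yes - a valid derivation exists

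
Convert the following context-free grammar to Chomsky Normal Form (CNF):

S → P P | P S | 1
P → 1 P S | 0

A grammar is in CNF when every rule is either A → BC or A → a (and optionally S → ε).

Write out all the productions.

S → 1; T1 → 1; P → 0; S → P P; S → P S; P → T1 X0; X0 → P S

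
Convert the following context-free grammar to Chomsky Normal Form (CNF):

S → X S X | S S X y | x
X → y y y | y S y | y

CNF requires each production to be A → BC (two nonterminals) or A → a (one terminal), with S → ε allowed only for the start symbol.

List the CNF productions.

TY → y; S → x; X → y; S → X X0; X0 → S X; S → S X1; X1 → S X2; X2 → X TY; X → TY X3; X3 → TY TY; X → TY X4; X4 → S TY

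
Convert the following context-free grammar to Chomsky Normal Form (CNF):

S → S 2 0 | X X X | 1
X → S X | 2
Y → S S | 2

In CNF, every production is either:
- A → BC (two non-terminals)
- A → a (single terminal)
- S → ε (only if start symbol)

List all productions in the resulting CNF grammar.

T2 → 2; T0 → 0; S → 1; X → 2; Y → 2; S → S X0; X0 → T2 T0; S → X X1; X1 → X X; X → S X; Y → S S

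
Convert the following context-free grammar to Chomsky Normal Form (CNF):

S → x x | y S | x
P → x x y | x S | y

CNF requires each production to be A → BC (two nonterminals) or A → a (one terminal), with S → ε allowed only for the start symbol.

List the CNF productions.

TX → x; TY → y; S → x; P → y; S → TX TX; S → TY S; P → TX X0; X0 → TX TY; P → TX S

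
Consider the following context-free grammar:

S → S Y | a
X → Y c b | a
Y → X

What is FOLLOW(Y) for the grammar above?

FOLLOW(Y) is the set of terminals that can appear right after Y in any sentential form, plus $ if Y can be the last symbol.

We compute FOLLOW(Y) using the standard algorithm.
FOLLOW(S) starts with {$}.
FIRST(S) = {a}
FIRST(X) = {a}
FIRST(Y) = {a}
FOLLOW(S) = {$, a}
FOLLOW(X) = {$, a, c}
FOLLOW(Y) = {$, a, c}
Therefore, FOLLOW(Y) = {$, a, c}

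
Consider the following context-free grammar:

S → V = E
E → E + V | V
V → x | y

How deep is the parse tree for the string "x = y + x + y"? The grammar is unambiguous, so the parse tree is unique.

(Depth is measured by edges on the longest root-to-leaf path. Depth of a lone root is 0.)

5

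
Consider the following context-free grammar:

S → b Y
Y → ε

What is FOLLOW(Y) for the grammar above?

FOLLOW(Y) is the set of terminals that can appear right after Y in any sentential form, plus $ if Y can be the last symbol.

We compute FOLLOW(Y) using the standard algorithm.
FOLLOW(S) starts with {$}.
FIRST(S) = {b}
FIRST(Y) = {ε}
FOLLOW(S) = {$}
FOLLOW(Y) = {$}
Therefore, FOLLOW(Y) = {$}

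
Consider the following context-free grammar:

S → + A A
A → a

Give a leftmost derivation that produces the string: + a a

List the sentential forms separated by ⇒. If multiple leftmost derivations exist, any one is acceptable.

S ⇒ + A A ⇒ + a A ⇒ + a a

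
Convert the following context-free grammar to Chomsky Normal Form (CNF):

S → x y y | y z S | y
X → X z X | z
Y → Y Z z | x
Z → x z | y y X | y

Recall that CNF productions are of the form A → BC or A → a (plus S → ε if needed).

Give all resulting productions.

TX → x; TY → y; TZ → z; S → y; X → z; Y → x; Z → y; S → TX X0; X0 → TY TY; S → TY X1; X1 → TZ S; X → X X2; X2 → TZ X; Y → Y X3; X3 → Z TZ; Z → TX TZ; Z → TY X4; X4 → TY X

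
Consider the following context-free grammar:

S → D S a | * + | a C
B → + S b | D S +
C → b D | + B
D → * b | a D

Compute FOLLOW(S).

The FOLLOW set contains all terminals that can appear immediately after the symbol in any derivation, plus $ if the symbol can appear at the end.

We compute FOLLOW(S) using the standard algorithm.
FOLLOW(S) starts with {$}.
FIRST(B) = {*, +, a}
FIRST(C) = {+, b}
FIRST(D) = {*, a}
FIRST(S) = {*, a}
FOLLOW(B) = {$, +, a, b}
FOLLOW(C) = {$, +, a, b}
FOLLOW(D) = {$, *, +, a, b}
FOLLOW(S) = {$, +, a, b}
Therefore, FOLLOW(S) = {$, +, a, b}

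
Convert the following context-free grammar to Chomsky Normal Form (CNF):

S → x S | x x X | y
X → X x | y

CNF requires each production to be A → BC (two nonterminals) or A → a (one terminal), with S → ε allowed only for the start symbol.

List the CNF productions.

TX → x; S → y; X → y; S → TX S; S → TX X0; X0 → TX X; X → X TX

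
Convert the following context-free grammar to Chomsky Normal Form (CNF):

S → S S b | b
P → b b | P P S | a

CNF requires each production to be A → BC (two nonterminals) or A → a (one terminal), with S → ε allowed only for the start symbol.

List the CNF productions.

TB → b; S → b; P → a; S → S X0; X0 → S TB; P → TB TB; P → P X1; X1 → P S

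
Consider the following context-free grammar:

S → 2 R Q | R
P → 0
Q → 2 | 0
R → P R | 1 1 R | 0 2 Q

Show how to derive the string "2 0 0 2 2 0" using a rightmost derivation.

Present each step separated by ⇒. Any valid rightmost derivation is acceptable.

S ⇒ 2 R Q ⇒ 2 R 0 ⇒ 2 P R 0 ⇒ 2 P 0 2 Q 0 ⇒ 2 P 0 2 2 0 ⇒ 2 0 0 2 2 0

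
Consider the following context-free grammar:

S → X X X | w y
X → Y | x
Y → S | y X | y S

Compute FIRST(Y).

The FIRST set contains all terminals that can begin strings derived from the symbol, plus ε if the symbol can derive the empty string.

We compute FIRST(Y) using the standard algorithm.
FIRST(S) = {w, x, y}
FIRST(X) = {w, x, y}
FIRST(Y) = {w, x, y}
Therefore, FIRST(Y) = {w, x, y}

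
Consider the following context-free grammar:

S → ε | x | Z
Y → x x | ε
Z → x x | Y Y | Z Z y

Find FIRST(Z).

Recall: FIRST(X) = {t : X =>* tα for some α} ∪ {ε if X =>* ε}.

We compute FIRST(Z) using the standard algorithm.
FIRST(S) = {x, y, ε}
FIRST(Y) = {x, ε}
FIRST(Z) = {x, y, ε}
Therefore, FIRST(Z) = {x, y, ε}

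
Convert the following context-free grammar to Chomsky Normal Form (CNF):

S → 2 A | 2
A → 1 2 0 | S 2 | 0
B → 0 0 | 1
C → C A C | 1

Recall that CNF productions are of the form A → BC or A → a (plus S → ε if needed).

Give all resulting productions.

T2 → 2; S → 2; T1 → 1; T0 → 0; A → 0; B → 1; C → 1; S → T2 A; A → T1 X0; X0 → T2 T0; A → S T2; B → T0 T0; C → C X1; X1 → A C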